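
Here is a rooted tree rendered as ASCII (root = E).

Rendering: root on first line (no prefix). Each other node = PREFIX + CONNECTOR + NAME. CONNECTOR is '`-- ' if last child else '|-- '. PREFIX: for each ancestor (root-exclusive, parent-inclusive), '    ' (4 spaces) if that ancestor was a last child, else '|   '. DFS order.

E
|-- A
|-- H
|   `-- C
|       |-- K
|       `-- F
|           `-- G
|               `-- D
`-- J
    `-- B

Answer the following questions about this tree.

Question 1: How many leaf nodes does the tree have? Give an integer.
Answer: 4

Derivation:
Leaves (nodes with no children): A, B, D, K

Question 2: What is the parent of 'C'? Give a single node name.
Scan adjacency: C appears as child of H

Answer: H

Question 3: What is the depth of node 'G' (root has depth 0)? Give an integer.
Path from root to G: E -> H -> C -> F -> G
Depth = number of edges = 4

Answer: 4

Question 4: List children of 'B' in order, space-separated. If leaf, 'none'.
Answer: none

Derivation:
Node B's children (from adjacency): (leaf)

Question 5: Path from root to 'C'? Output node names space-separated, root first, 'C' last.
Answer: E H C

Derivation:
Walk down from root: E -> H -> C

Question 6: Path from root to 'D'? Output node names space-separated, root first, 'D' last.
Walk down from root: E -> H -> C -> F -> G -> D

Answer: E H C F G D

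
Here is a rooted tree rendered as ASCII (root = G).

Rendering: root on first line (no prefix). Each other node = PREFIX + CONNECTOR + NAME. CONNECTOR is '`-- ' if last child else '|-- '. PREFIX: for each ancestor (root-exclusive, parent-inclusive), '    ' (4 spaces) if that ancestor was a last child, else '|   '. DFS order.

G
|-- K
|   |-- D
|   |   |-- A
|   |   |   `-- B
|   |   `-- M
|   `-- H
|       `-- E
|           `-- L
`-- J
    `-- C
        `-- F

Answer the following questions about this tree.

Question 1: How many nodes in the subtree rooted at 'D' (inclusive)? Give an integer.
Subtree rooted at D contains: A, B, D, M
Count = 4

Answer: 4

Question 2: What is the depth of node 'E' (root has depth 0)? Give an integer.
Path from root to E: G -> K -> H -> E
Depth = number of edges = 3

Answer: 3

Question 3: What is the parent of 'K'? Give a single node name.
Scan adjacency: K appears as child of G

Answer: G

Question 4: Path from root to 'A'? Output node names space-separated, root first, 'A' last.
Answer: G K D A

Derivation:
Walk down from root: G -> K -> D -> A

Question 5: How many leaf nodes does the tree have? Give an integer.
Leaves (nodes with no children): B, F, L, M

Answer: 4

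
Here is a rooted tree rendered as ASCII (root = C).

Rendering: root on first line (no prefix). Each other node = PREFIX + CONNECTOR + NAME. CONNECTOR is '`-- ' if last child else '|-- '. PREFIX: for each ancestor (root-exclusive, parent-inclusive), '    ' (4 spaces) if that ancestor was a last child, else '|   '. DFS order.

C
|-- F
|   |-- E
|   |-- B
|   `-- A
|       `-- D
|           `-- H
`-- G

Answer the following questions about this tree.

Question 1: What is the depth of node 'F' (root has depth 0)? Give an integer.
Answer: 1

Derivation:
Path from root to F: C -> F
Depth = number of edges = 1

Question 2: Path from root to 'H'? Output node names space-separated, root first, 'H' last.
Walk down from root: C -> F -> A -> D -> H

Answer: C F A D H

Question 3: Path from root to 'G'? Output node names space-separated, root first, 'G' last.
Walk down from root: C -> G

Answer: C G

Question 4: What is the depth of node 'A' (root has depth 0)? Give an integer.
Answer: 2

Derivation:
Path from root to A: C -> F -> A
Depth = number of edges = 2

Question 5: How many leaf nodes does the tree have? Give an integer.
Answer: 4

Derivation:
Leaves (nodes with no children): B, E, G, H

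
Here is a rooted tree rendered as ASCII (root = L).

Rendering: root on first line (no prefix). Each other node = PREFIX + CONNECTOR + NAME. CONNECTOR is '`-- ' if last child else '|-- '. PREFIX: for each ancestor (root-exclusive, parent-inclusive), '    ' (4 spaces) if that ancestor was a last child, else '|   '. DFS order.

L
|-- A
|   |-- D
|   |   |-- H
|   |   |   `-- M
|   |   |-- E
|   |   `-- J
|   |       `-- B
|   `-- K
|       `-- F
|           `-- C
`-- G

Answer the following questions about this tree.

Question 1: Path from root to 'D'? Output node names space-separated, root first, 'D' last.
Walk down from root: L -> A -> D

Answer: L A D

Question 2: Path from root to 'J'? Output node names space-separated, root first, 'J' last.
Answer: L A D J

Derivation:
Walk down from root: L -> A -> D -> J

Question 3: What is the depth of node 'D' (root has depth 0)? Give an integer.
Answer: 2

Derivation:
Path from root to D: L -> A -> D
Depth = number of edges = 2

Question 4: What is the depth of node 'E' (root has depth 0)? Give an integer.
Path from root to E: L -> A -> D -> E
Depth = number of edges = 3

Answer: 3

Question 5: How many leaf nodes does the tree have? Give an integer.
Leaves (nodes with no children): B, C, E, G, M

Answer: 5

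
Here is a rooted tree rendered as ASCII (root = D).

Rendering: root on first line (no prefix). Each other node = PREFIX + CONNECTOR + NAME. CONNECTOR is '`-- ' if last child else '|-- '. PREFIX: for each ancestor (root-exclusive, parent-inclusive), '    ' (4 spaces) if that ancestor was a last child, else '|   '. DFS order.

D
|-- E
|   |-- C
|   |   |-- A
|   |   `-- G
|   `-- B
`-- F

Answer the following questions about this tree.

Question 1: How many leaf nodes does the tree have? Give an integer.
Leaves (nodes with no children): A, B, F, G

Answer: 4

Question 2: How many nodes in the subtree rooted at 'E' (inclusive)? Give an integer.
Subtree rooted at E contains: A, B, C, E, G
Count = 5

Answer: 5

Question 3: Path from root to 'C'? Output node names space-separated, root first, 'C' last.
Answer: D E C

Derivation:
Walk down from root: D -> E -> C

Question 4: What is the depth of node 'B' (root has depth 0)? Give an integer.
Answer: 2

Derivation:
Path from root to B: D -> E -> B
Depth = number of edges = 2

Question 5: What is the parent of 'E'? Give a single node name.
Scan adjacency: E appears as child of D

Answer: D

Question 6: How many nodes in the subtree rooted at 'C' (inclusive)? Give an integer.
Subtree rooted at C contains: A, C, G
Count = 3

Answer: 3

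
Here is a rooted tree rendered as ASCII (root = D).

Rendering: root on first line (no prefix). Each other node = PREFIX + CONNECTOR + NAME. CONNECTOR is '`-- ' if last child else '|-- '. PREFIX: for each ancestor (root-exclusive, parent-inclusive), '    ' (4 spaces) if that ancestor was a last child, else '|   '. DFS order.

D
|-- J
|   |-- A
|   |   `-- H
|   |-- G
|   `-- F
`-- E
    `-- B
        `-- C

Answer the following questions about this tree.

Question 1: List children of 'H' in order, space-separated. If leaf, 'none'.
Answer: none

Derivation:
Node H's children (from adjacency): (leaf)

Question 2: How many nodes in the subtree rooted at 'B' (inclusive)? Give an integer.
Subtree rooted at B contains: B, C
Count = 2

Answer: 2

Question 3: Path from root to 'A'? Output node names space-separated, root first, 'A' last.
Walk down from root: D -> J -> A

Answer: D J A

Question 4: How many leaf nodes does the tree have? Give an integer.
Leaves (nodes with no children): C, F, G, H

Answer: 4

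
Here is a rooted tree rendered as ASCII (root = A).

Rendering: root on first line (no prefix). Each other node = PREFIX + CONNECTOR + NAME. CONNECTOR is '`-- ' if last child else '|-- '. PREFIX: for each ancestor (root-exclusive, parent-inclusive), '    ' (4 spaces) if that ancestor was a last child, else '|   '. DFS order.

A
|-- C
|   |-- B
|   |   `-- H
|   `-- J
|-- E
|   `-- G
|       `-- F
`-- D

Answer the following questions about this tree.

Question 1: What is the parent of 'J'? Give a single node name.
Answer: C

Derivation:
Scan adjacency: J appears as child of C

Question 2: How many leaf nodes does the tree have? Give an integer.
Leaves (nodes with no children): D, F, H, J

Answer: 4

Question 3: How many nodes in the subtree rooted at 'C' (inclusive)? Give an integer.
Subtree rooted at C contains: B, C, H, J
Count = 4

Answer: 4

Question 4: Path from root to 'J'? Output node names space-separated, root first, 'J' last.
Answer: A C J

Derivation:
Walk down from root: A -> C -> J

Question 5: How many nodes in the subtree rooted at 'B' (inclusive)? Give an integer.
Subtree rooted at B contains: B, H
Count = 2

Answer: 2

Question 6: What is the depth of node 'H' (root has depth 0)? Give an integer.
Answer: 3

Derivation:
Path from root to H: A -> C -> B -> H
Depth = number of edges = 3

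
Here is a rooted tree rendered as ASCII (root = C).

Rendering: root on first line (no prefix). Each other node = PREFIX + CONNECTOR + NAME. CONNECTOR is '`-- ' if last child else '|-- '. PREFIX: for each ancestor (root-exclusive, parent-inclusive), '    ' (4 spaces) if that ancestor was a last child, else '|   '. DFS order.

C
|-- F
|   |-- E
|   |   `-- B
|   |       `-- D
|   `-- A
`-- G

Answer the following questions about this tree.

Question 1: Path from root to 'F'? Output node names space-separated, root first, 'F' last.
Answer: C F

Derivation:
Walk down from root: C -> F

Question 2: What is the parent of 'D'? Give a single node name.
Answer: B

Derivation:
Scan adjacency: D appears as child of B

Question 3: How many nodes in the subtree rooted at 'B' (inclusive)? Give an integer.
Subtree rooted at B contains: B, D
Count = 2

Answer: 2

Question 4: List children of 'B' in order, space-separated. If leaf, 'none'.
Answer: D

Derivation:
Node B's children (from adjacency): D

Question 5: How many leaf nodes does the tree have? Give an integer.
Answer: 3

Derivation:
Leaves (nodes with no children): A, D, G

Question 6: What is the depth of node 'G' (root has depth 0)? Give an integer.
Answer: 1

Derivation:
Path from root to G: C -> G
Depth = number of edges = 1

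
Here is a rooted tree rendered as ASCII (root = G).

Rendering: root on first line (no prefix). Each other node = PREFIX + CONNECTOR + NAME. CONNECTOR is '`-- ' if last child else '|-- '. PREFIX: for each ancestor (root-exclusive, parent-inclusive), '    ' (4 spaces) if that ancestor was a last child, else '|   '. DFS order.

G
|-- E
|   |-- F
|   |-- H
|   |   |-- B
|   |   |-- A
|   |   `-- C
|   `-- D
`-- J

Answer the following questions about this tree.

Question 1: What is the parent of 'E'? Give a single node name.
Scan adjacency: E appears as child of G

Answer: G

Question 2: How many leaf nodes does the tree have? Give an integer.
Leaves (nodes with no children): A, B, C, D, F, J

Answer: 6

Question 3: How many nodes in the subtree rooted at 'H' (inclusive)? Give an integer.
Answer: 4

Derivation:
Subtree rooted at H contains: A, B, C, H
Count = 4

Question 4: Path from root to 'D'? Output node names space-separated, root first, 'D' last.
Answer: G E D

Derivation:
Walk down from root: G -> E -> D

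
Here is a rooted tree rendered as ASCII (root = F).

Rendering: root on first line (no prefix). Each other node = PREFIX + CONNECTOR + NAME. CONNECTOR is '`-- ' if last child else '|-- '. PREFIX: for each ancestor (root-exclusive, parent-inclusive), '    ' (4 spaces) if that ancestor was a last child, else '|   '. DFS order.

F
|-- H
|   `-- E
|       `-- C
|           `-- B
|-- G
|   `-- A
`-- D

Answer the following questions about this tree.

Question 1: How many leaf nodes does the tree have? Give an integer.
Leaves (nodes with no children): A, B, D

Answer: 3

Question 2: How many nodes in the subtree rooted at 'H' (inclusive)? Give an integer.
Answer: 4

Derivation:
Subtree rooted at H contains: B, C, E, H
Count = 4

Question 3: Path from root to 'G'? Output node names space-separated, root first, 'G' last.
Walk down from root: F -> G

Answer: F G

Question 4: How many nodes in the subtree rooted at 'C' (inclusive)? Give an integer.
Subtree rooted at C contains: B, C
Count = 2

Answer: 2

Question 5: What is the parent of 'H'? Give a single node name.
Answer: F

Derivation:
Scan adjacency: H appears as child of F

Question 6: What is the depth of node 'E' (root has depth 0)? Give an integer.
Path from root to E: F -> H -> E
Depth = number of edges = 2

Answer: 2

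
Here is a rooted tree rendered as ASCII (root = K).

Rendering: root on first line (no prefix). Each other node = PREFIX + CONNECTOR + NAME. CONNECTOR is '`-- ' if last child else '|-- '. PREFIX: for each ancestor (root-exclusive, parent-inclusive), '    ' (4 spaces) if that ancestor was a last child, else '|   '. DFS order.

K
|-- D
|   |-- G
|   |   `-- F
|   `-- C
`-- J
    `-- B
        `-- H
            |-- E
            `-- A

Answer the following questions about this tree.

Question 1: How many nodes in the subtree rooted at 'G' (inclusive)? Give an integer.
Answer: 2

Derivation:
Subtree rooted at G contains: F, G
Count = 2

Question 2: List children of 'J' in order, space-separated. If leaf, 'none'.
Node J's children (from adjacency): B

Answer: B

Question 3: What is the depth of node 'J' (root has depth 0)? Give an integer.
Path from root to J: K -> J
Depth = number of edges = 1

Answer: 1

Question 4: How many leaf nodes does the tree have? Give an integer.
Leaves (nodes with no children): A, C, E, F

Answer: 4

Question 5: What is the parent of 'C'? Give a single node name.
Answer: D

Derivation:
Scan adjacency: C appears as child of D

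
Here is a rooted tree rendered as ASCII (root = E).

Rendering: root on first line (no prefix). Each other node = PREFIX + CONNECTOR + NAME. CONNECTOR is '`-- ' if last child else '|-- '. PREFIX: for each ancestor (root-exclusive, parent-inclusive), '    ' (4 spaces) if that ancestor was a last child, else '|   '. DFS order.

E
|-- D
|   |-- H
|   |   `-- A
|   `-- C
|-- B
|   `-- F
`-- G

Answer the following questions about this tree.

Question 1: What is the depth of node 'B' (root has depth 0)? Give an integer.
Answer: 1

Derivation:
Path from root to B: E -> B
Depth = number of edges = 1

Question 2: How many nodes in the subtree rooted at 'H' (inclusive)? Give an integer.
Answer: 2

Derivation:
Subtree rooted at H contains: A, H
Count = 2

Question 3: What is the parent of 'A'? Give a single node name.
Scan adjacency: A appears as child of H

Answer: H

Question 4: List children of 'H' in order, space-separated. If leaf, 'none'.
Answer: A

Derivation:
Node H's children (from adjacency): A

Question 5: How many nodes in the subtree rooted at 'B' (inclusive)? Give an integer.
Answer: 2

Derivation:
Subtree rooted at B contains: B, F
Count = 2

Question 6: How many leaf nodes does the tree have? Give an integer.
Answer: 4

Derivation:
Leaves (nodes with no children): A, C, F, G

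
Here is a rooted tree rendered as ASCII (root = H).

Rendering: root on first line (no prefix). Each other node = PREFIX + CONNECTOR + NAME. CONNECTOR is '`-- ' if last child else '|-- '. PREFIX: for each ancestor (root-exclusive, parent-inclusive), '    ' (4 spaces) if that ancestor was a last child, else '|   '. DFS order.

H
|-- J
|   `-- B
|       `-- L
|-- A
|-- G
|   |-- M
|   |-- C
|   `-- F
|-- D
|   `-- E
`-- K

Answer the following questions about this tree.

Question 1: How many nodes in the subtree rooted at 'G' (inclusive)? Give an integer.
Answer: 4

Derivation:
Subtree rooted at G contains: C, F, G, M
Count = 4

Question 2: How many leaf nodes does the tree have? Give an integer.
Leaves (nodes with no children): A, C, E, F, K, L, M

Answer: 7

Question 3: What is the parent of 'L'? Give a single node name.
Answer: B

Derivation:
Scan adjacency: L appears as child of B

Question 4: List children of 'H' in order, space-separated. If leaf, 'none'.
Node H's children (from adjacency): J, A, G, D, K

Answer: J A G D K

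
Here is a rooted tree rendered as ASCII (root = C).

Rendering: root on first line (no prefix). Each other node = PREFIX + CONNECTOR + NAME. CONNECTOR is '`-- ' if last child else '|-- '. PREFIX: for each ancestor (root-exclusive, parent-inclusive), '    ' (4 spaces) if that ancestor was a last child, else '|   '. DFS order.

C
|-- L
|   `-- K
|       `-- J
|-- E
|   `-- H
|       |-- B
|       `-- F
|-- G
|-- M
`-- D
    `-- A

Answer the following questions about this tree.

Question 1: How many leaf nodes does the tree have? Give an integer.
Answer: 6

Derivation:
Leaves (nodes with no children): A, B, F, G, J, M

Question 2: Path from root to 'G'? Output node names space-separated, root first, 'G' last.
Walk down from root: C -> G

Answer: C G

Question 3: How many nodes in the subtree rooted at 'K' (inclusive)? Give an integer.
Subtree rooted at K contains: J, K
Count = 2

Answer: 2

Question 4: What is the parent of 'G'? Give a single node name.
Scan adjacency: G appears as child of C

Answer: C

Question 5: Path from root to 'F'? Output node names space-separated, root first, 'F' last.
Walk down from root: C -> E -> H -> F

Answer: C E H F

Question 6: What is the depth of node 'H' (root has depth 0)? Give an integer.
Answer: 2

Derivation:
Path from root to H: C -> E -> H
Depth = number of edges = 2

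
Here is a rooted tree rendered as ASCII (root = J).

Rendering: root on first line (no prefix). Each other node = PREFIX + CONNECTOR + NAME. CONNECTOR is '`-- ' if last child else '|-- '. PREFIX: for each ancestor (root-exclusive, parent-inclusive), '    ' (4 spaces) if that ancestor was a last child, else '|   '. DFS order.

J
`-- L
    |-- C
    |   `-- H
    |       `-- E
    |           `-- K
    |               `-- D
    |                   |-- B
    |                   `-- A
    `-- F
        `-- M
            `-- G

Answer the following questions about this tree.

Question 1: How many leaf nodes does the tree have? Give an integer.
Answer: 3

Derivation:
Leaves (nodes with no children): A, B, G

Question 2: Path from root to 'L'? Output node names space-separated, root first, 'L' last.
Answer: J L

Derivation:
Walk down from root: J -> L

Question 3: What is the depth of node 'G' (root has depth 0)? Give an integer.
Answer: 4

Derivation:
Path from root to G: J -> L -> F -> M -> G
Depth = number of edges = 4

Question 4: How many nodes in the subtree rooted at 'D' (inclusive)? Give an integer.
Subtree rooted at D contains: A, B, D
Count = 3

Answer: 3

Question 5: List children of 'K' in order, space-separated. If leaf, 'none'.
Node K's children (from adjacency): D

Answer: D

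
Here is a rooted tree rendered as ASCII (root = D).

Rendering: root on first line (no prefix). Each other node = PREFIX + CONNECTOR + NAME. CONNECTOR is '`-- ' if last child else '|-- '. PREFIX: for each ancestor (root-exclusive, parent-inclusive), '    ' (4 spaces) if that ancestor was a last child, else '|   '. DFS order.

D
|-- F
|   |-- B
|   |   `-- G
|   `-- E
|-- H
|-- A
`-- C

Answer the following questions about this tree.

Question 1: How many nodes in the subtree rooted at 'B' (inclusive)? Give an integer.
Answer: 2

Derivation:
Subtree rooted at B contains: B, G
Count = 2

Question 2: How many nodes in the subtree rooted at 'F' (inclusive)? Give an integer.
Answer: 4

Derivation:
Subtree rooted at F contains: B, E, F, G
Count = 4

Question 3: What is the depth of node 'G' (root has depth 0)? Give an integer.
Path from root to G: D -> F -> B -> G
Depth = number of edges = 3

Answer: 3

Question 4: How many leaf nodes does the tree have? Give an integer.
Answer: 5

Derivation:
Leaves (nodes with no children): A, C, E, G, H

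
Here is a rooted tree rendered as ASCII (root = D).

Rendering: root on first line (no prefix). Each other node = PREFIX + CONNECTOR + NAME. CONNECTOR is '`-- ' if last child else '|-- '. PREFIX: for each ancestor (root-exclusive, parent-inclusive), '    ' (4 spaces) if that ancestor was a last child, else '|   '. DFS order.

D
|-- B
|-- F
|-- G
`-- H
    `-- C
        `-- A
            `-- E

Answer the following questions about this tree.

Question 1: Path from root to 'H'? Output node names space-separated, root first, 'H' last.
Walk down from root: D -> H

Answer: D H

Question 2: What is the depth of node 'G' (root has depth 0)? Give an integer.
Path from root to G: D -> G
Depth = number of edges = 1

Answer: 1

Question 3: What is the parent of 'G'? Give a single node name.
Answer: D

Derivation:
Scan adjacency: G appears as child of D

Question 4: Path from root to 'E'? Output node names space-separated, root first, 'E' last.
Walk down from root: D -> H -> C -> A -> E

Answer: D H C A E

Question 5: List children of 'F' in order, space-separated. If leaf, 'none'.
Node F's children (from adjacency): (leaf)

Answer: none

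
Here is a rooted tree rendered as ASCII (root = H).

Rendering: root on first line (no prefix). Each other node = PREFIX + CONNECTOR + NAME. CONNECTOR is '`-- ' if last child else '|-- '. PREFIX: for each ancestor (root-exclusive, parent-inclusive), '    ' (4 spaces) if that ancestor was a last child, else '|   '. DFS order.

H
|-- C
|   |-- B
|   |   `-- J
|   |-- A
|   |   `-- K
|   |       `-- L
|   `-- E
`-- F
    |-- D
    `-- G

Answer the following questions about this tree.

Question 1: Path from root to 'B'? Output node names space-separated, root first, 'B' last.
Answer: H C B

Derivation:
Walk down from root: H -> C -> B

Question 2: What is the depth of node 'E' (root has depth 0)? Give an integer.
Path from root to E: H -> C -> E
Depth = number of edges = 2

Answer: 2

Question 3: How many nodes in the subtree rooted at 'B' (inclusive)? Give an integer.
Subtree rooted at B contains: B, J
Count = 2

Answer: 2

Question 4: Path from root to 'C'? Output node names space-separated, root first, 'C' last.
Answer: H C

Derivation:
Walk down from root: H -> C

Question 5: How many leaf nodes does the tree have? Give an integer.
Leaves (nodes with no children): D, E, G, J, L

Answer: 5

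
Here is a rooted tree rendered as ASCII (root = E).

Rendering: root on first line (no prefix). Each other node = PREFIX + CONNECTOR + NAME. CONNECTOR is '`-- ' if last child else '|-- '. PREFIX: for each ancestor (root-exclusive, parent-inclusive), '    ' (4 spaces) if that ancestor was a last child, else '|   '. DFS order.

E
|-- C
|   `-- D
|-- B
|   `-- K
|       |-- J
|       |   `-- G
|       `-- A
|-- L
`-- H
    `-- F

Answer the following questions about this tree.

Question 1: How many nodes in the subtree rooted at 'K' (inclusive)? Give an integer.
Answer: 4

Derivation:
Subtree rooted at K contains: A, G, J, K
Count = 4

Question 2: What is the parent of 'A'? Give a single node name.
Answer: K

Derivation:
Scan adjacency: A appears as child of K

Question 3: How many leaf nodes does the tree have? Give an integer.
Leaves (nodes with no children): A, D, F, G, L

Answer: 5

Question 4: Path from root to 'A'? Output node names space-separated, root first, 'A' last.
Answer: E B K A

Derivation:
Walk down from root: E -> B -> K -> A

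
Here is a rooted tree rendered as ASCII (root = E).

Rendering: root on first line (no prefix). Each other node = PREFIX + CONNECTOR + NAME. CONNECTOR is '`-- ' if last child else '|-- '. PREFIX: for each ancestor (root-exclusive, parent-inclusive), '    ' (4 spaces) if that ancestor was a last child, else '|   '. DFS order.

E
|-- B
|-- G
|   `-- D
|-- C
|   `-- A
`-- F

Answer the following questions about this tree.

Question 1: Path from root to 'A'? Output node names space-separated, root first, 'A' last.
Walk down from root: E -> C -> A

Answer: E C A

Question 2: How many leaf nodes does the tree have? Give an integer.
Leaves (nodes with no children): A, B, D, F

Answer: 4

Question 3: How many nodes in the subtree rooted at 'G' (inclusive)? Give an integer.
Subtree rooted at G contains: D, G
Count = 2

Answer: 2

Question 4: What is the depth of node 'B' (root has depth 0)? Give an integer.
Answer: 1

Derivation:
Path from root to B: E -> B
Depth = number of edges = 1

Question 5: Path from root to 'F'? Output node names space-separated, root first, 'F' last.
Walk down from root: E -> F

Answer: E F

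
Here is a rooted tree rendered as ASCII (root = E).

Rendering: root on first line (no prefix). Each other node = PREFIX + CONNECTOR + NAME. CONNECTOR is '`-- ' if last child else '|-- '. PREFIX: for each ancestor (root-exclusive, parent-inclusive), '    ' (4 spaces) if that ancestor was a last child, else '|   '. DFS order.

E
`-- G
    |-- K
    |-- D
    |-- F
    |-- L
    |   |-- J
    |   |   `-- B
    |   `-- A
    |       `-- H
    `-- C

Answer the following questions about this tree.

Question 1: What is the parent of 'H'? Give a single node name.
Answer: A

Derivation:
Scan adjacency: H appears as child of A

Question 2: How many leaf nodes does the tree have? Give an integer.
Leaves (nodes with no children): B, C, D, F, H, K

Answer: 6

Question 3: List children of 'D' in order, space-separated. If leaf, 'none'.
Answer: none

Derivation:
Node D's children (from adjacency): (leaf)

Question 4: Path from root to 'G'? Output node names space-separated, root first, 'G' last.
Answer: E G

Derivation:
Walk down from root: E -> G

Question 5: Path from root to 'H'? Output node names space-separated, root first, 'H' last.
Walk down from root: E -> G -> L -> A -> H

Answer: E G L A H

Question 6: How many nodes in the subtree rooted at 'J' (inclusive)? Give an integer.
Subtree rooted at J contains: B, J
Count = 2

Answer: 2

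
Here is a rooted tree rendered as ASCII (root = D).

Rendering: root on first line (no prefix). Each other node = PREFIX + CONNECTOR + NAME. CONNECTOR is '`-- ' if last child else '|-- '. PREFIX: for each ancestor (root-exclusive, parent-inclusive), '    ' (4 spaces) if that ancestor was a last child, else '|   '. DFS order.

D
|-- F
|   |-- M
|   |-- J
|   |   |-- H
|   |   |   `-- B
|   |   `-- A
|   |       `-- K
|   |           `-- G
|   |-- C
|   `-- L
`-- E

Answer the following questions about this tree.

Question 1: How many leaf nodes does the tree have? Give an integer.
Leaves (nodes with no children): B, C, E, G, L, M

Answer: 6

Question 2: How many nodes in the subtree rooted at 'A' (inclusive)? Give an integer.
Answer: 3

Derivation:
Subtree rooted at A contains: A, G, K
Count = 3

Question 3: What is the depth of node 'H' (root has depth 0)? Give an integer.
Answer: 3

Derivation:
Path from root to H: D -> F -> J -> H
Depth = number of edges = 3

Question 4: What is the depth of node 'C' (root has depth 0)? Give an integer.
Path from root to C: D -> F -> C
Depth = number of edges = 2

Answer: 2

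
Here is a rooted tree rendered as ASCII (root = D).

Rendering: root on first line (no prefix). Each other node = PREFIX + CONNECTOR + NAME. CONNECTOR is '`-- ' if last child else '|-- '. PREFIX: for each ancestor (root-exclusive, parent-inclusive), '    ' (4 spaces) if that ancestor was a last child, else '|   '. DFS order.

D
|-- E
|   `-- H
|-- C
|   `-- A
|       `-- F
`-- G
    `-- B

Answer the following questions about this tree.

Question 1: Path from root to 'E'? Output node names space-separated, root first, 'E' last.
Answer: D E

Derivation:
Walk down from root: D -> E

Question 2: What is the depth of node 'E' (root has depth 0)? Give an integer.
Answer: 1

Derivation:
Path from root to E: D -> E
Depth = number of edges = 1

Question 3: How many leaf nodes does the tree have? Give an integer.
Answer: 3

Derivation:
Leaves (nodes with no children): B, F, H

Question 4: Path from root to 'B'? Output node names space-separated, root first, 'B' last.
Walk down from root: D -> G -> B

Answer: D G B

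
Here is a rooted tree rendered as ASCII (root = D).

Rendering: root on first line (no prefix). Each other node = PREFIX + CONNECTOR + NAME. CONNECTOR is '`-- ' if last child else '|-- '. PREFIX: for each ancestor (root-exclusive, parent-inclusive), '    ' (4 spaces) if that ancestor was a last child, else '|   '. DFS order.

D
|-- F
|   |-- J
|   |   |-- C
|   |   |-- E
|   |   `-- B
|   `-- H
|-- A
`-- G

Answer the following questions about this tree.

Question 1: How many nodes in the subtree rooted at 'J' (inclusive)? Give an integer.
Answer: 4

Derivation:
Subtree rooted at J contains: B, C, E, J
Count = 4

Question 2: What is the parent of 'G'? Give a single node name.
Scan adjacency: G appears as child of D

Answer: D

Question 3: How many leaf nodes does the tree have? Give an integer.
Leaves (nodes with no children): A, B, C, E, G, H

Answer: 6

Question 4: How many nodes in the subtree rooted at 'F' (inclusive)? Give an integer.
Answer: 6

Derivation:
Subtree rooted at F contains: B, C, E, F, H, J
Count = 6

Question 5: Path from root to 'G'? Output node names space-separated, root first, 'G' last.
Answer: D G

Derivation:
Walk down from root: D -> G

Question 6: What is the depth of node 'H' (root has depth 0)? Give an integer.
Path from root to H: D -> F -> H
Depth = number of edges = 2

Answer: 2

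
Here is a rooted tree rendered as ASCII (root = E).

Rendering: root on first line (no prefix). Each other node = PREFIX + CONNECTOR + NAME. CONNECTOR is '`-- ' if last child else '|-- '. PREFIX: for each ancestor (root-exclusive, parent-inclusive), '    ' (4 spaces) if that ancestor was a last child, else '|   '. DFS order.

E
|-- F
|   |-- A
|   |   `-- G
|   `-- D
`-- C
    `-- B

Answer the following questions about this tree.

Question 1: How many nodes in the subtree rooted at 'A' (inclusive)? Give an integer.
Answer: 2

Derivation:
Subtree rooted at A contains: A, G
Count = 2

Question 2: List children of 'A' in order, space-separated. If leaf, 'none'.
Node A's children (from adjacency): G

Answer: G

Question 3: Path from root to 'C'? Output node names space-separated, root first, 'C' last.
Answer: E C

Derivation:
Walk down from root: E -> C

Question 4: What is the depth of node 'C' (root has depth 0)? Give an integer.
Answer: 1

Derivation:
Path from root to C: E -> C
Depth = number of edges = 1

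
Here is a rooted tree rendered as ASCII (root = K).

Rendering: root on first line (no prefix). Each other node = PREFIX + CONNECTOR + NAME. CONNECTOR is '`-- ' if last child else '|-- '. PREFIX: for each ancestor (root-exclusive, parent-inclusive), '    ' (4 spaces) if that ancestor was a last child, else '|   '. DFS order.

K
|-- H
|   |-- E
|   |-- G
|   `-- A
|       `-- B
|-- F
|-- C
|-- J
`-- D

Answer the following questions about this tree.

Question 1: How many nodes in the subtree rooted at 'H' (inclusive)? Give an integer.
Subtree rooted at H contains: A, B, E, G, H
Count = 5

Answer: 5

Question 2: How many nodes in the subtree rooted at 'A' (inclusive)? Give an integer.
Subtree rooted at A contains: A, B
Count = 2

Answer: 2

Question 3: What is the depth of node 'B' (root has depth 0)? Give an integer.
Path from root to B: K -> H -> A -> B
Depth = number of edges = 3

Answer: 3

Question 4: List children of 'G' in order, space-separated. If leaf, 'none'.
Answer: none

Derivation:
Node G's children (from adjacency): (leaf)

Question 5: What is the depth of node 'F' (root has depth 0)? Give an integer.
Path from root to F: K -> F
Depth = number of edges = 1

Answer: 1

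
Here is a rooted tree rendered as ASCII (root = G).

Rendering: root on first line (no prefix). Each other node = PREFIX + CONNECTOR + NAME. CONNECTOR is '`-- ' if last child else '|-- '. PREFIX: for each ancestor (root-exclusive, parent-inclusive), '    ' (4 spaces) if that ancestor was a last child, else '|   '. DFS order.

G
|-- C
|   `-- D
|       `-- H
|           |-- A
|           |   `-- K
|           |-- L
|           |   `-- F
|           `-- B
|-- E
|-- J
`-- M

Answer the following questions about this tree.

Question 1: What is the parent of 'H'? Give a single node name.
Scan adjacency: H appears as child of D

Answer: D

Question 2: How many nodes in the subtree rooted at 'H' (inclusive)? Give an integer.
Answer: 6

Derivation:
Subtree rooted at H contains: A, B, F, H, K, L
Count = 6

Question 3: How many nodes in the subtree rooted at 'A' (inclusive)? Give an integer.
Answer: 2

Derivation:
Subtree rooted at A contains: A, K
Count = 2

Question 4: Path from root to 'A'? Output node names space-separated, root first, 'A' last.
Answer: G C D H A

Derivation:
Walk down from root: G -> C -> D -> H -> A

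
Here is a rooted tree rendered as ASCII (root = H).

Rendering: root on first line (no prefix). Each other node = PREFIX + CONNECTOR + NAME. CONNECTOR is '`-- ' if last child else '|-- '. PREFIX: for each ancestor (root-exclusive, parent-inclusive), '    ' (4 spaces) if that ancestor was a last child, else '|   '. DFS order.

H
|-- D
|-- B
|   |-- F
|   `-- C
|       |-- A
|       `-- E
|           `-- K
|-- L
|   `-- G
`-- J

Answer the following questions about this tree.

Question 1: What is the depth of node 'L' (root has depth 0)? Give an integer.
Answer: 1

Derivation:
Path from root to L: H -> L
Depth = number of edges = 1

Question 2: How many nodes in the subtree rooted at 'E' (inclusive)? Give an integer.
Subtree rooted at E contains: E, K
Count = 2

Answer: 2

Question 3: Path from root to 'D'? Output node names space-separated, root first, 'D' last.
Walk down from root: H -> D

Answer: H D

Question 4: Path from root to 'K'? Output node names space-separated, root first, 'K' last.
Answer: H B C E K

Derivation:
Walk down from root: H -> B -> C -> E -> K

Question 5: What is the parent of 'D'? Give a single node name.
Scan adjacency: D appears as child of H

Answer: H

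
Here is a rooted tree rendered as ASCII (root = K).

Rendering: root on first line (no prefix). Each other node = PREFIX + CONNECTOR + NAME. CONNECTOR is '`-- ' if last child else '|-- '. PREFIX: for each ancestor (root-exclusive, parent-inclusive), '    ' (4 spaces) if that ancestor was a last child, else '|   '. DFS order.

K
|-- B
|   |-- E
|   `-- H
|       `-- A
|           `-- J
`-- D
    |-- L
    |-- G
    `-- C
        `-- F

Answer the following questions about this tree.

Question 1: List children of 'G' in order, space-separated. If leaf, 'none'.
Node G's children (from adjacency): (leaf)

Answer: none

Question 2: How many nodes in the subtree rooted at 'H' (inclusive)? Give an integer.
Subtree rooted at H contains: A, H, J
Count = 3

Answer: 3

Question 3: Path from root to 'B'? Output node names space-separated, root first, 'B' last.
Answer: K B

Derivation:
Walk down from root: K -> B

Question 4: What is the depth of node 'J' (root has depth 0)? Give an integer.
Answer: 4

Derivation:
Path from root to J: K -> B -> H -> A -> J
Depth = number of edges = 4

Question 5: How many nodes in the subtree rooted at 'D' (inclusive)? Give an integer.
Subtree rooted at D contains: C, D, F, G, L
Count = 5

Answer: 5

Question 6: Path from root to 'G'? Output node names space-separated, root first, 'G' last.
Walk down from root: K -> D -> G

Answer: K D G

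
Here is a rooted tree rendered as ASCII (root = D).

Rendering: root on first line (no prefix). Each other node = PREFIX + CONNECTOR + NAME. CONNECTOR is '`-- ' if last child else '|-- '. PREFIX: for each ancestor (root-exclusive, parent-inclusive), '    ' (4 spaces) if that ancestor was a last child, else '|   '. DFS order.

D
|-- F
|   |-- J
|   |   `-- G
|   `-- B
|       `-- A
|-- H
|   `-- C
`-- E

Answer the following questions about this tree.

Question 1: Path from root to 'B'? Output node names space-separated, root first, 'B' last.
Answer: D F B

Derivation:
Walk down from root: D -> F -> B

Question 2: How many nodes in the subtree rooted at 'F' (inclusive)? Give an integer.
Answer: 5

Derivation:
Subtree rooted at F contains: A, B, F, G, J
Count = 5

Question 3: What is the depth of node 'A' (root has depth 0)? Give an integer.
Answer: 3

Derivation:
Path from root to A: D -> F -> B -> A
Depth = number of edges = 3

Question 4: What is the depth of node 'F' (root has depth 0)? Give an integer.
Path from root to F: D -> F
Depth = number of edges = 1

Answer: 1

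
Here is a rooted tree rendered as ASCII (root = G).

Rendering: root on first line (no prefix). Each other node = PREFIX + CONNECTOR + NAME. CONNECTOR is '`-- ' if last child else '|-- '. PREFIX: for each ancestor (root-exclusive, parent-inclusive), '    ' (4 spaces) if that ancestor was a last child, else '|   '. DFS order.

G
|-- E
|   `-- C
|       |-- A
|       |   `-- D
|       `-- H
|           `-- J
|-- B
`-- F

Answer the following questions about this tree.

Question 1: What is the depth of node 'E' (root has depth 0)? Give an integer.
Answer: 1

Derivation:
Path from root to E: G -> E
Depth = number of edges = 1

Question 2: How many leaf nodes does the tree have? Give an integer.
Leaves (nodes with no children): B, D, F, J

Answer: 4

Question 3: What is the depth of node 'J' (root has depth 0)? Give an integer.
Answer: 4

Derivation:
Path from root to J: G -> E -> C -> H -> J
Depth = number of edges = 4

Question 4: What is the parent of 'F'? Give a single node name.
Scan adjacency: F appears as child of G

Answer: G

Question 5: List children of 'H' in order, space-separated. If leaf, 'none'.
Node H's children (from adjacency): J

Answer: J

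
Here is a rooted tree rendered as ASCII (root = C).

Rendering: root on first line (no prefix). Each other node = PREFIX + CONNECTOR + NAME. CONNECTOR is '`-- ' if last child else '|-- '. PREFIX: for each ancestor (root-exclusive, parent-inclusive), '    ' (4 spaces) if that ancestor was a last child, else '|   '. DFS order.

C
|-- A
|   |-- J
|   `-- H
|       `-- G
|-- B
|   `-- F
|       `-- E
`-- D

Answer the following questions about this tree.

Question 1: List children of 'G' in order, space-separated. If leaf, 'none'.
Answer: none

Derivation:
Node G's children (from adjacency): (leaf)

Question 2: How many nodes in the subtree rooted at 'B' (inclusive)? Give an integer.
Answer: 3

Derivation:
Subtree rooted at B contains: B, E, F
Count = 3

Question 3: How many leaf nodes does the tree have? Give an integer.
Leaves (nodes with no children): D, E, G, J

Answer: 4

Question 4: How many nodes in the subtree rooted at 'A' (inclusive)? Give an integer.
Subtree rooted at A contains: A, G, H, J
Count = 4

Answer: 4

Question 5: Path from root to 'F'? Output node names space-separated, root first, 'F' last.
Answer: C B F

Derivation:
Walk down from root: C -> B -> F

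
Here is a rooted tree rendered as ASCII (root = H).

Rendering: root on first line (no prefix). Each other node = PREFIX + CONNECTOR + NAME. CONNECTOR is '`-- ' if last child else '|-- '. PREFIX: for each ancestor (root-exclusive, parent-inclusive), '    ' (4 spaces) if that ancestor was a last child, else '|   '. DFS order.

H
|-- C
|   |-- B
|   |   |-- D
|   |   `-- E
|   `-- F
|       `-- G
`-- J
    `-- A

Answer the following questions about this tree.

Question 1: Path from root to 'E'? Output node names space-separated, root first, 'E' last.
Walk down from root: H -> C -> B -> E

Answer: H C B E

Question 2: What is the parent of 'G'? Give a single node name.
Scan adjacency: G appears as child of F

Answer: F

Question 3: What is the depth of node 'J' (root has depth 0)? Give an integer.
Path from root to J: H -> J
Depth = number of edges = 1

Answer: 1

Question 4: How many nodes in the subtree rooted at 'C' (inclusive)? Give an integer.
Answer: 6

Derivation:
Subtree rooted at C contains: B, C, D, E, F, G
Count = 6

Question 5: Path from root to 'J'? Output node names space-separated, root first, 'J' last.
Answer: H J

Derivation:
Walk down from root: H -> J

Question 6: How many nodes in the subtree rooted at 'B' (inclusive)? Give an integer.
Answer: 3

Derivation:
Subtree rooted at B contains: B, D, E
Count = 3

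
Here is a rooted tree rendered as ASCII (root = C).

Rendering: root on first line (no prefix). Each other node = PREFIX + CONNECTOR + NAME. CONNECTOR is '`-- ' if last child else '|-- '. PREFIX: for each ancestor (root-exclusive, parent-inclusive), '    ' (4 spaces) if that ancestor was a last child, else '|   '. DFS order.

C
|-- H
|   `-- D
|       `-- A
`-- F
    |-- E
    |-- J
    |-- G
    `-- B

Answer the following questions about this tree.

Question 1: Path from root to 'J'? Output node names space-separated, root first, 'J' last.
Answer: C F J

Derivation:
Walk down from root: C -> F -> J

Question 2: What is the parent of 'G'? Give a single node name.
Scan adjacency: G appears as child of F

Answer: F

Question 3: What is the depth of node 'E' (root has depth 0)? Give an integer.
Answer: 2

Derivation:
Path from root to E: C -> F -> E
Depth = number of edges = 2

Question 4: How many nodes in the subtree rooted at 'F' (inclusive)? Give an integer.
Subtree rooted at F contains: B, E, F, G, J
Count = 5

Answer: 5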